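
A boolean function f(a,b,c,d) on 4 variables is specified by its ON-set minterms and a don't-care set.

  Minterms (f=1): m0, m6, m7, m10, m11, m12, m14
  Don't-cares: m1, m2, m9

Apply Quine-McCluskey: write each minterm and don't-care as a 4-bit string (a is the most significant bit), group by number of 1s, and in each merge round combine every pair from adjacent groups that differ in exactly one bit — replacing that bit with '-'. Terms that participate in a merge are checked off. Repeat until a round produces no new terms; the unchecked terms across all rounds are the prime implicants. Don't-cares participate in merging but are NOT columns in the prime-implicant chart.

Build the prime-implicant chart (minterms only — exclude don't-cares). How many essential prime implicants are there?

[col 0] 0000*, 0001*, 0010*, 0110*, 0111*, 1001*, 1010*, 1011*, 1100*, 1110*
[col 1] -001, -010*, -110*, 0-10*, 00-0, 000-, 011-, 1-10*, 10-1, 101-, 11-0
[col 2] --10
Prime implicants: --10, -001, 00-0, 000-, 011-, 10-1, 101-, 11-0
PI chart (minterm → PIs covering it):
  0 | 00-0,000-
  6 | --10,011-
  7 | 011-  (sole → essential)
  10 | --10,101-
  11 | 10-1,101-
  12 | 11-0  (sole → essential)
  14 | --10,11-0
Essential prime implicants: 011-, 11-0

2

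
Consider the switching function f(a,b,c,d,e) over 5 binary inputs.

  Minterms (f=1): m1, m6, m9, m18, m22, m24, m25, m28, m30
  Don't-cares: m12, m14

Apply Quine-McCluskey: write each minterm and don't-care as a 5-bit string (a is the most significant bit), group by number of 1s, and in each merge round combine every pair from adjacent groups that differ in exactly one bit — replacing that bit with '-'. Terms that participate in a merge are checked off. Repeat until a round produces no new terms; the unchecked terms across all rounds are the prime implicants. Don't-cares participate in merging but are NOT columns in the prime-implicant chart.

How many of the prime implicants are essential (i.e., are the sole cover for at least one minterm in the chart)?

size-2^0 implicants → 00001(✓)  00110(✓)  01001(✓)  01100(✓)  01110(✓)  10010(✓)  10110(✓)  11000(✓)  11001(✓)  11100(✓)  11110(✓)
size-2^1 implicants → -0110(✓)  -1001  -1100(✓)  -1110(✓)  0-001  0-110(✓)  011-0(✓)  1-110(✓)  10-10  11-00  1100-  111-0(✓)
size-2^2 implicants → --110  -11-0
Unchecked terms (primes): --110, -1001, -11-0, 0-001, 10-10, 11-00, 1100-
Minterm coverage:
  m1 ⊆ 0-001 [E]
  m6 ⊆ --110 [E]
  m9 ⊆ -1001,0-001
  m18 ⊆ 10-10 [E]
  m22 ⊆ --110,10-10
  m24 ⊆ 11-00,1100-
  m25 ⊆ -1001,1100-
  m28 ⊆ -11-0,11-00
  m30 ⊆ --110,-11-0
E = {--110, 0-001, 10-10}

3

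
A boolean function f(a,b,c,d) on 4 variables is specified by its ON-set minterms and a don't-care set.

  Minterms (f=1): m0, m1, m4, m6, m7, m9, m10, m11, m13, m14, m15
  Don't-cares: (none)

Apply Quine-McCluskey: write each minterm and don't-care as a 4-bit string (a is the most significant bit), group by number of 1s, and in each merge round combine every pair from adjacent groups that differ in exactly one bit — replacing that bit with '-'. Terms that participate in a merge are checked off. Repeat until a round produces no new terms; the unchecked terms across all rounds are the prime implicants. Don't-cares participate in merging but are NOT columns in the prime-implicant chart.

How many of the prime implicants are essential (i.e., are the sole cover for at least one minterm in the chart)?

size-2^0 implicants → 0000(✓)  0001(✓)  0100(✓)  0110(✓)  0111(✓)  1001(✓)  1010(✓)  1011(✓)  1101(✓)  1110(✓)  1111(✓)
size-2^1 implicants → -001  -110(✓)  -111(✓)  0-00  000-  01-0  011-(✓)  1-01(✓)  1-10(✓)  1-11(✓)  10-1(✓)  101-(✓)  11-1(✓)  111-(✓)
size-2^2 implicants → -11-  1--1  1-1-
Unchecked terms (primes): -001, -11-, 0-00, 000-, 01-0, 1--1, 1-1-
Minterm coverage:
  m0 ⊆ 0-00,000-
  m1 ⊆ -001,000-
  m4 ⊆ 0-00,01-0
  m6 ⊆ -11-,01-0
  m7 ⊆ -11- [E]
  m9 ⊆ -001,1--1
  m10 ⊆ 1-1- [E]
  m11 ⊆ 1--1,1-1-
  m13 ⊆ 1--1 [E]
  m14 ⊆ -11-,1-1-
  m15 ⊆ -11-,1--1,1-1-
E = {-11-, 1--1, 1-1-}

3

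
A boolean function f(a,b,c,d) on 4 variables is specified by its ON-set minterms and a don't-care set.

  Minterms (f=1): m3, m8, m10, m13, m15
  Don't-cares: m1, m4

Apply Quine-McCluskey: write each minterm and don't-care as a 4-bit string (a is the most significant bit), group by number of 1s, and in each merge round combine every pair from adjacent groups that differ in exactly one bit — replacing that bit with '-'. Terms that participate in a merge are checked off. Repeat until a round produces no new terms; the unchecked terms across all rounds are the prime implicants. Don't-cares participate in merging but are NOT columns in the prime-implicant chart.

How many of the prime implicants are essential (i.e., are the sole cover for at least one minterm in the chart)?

3

Round 0: 0001✓ 0011✓ 0100 1000✓ 1010✓ 1101✓ 1111✓
Round 1: 00-1 10-0 11-1
PIs = {00-1, 0100, 10-0, 11-1}
Coverage chart:
  m3: 00-1 ←essential
  m8: 10-0 ←essential
  m10: 10-0 ←essential
  m13: 11-1 ←essential
  m15: 11-1 ←essential
Essential: 00-1, 10-0, 11-1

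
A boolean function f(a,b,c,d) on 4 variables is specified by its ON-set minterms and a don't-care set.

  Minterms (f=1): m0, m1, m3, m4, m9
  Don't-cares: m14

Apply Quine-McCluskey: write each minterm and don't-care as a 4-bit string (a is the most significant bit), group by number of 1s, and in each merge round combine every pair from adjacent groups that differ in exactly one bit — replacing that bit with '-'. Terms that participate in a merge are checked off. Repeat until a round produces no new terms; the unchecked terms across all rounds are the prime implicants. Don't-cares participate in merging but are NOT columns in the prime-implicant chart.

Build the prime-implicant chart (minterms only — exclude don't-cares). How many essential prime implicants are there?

3

Round 0: 0000✓ 0001✓ 0011✓ 0100✓ 1001✓ 1110
Round 1: -001 0-00 00-1 000-
PIs = {-001, 0-00, 00-1, 000-, 1110}
Coverage chart:
  m0: 0-00,000-
  m1: -001,00-1,000-
  m3: 00-1 ←essential
  m4: 0-00 ←essential
  m9: -001 ←essential
Essential: -001, 0-00, 00-1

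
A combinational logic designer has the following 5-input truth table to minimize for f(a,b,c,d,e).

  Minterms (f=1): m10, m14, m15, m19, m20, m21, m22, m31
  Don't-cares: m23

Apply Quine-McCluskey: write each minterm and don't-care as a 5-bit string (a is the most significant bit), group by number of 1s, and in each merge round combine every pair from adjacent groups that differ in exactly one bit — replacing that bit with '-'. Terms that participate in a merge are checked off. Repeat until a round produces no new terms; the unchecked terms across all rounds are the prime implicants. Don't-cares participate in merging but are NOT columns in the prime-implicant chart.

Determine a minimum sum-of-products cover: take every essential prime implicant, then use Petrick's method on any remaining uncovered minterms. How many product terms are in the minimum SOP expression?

size-2^0 implicants → 01010(✓)  01110(✓)  01111(✓)  10011(✓)  10100(✓)  10101(✓)  10110(✓)  10111(✓)  11111(✓)
size-2^1 implicants → -1111  01-10  0111-  1-111  10-11  101-0(✓)  101-1(✓)  1010-(✓)  1011-(✓)
size-2^2 implicants → 101--
Unchecked terms (primes): -1111, 01-10, 0111-, 1-111, 10-11, 101--
Minterm coverage:
  m10 ⊆ 01-10 [E]
  m14 ⊆ 01-10,0111-
  m15 ⊆ -1111,0111-
  m19 ⊆ 10-11 [E]
  m20 ⊆ 101-- [E]
  m21 ⊆ 101-- [E]
  m22 ⊆ 101-- [E]
  m31 ⊆ -1111,1-111
E = {01-10, 10-11, 101--}
Petrick residual → -1111
Cover = bcde + a'bde' + ab'de + ab'c  |cover|=4

4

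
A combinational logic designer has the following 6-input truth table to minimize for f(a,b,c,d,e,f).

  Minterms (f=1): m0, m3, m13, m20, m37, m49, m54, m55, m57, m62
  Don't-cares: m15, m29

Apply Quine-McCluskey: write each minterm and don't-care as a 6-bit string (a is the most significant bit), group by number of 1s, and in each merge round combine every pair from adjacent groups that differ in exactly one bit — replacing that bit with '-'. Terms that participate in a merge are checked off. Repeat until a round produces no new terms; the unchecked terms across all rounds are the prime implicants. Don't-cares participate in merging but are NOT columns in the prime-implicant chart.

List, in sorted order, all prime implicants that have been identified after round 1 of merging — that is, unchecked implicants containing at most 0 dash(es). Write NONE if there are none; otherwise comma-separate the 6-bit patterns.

size-2^0 implicants → 000000  000011  001101(✓)  001111(✓)  010100  011101(✓)  100101  110001(✓)  110110(✓)  110111(✓)  111001(✓)  111110(✓)
size-2^1 implicants → 0-1101  0011-1  11-001  11-110  11011-
Unchecked terms (primes): 0-1101, 000000, 000011, 0011-1, 010100, 100101, 11-001, 11-110, 11011-

000000, 000011, 010100, 100101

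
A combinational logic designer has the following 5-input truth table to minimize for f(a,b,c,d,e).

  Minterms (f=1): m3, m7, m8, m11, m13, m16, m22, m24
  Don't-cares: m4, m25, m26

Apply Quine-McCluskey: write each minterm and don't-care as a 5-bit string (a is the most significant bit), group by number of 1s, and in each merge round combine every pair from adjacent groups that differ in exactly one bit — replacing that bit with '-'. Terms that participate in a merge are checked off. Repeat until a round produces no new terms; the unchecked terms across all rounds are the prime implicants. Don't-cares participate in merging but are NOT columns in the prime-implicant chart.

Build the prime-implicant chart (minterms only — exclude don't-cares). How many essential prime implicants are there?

size-2^0 implicants → 00011(✓)  00100  00111(✓)  01000(✓)  01011(✓)  01101  10000(✓)  10110  11000(✓)  11001(✓)  11010(✓)
size-2^1 implicants → -1000  0-011  00-11  1-000  110-0  1100-
Unchecked terms (primes): -1000, 0-011, 00-11, 00100, 01101, 1-000, 10110, 110-0, 1100-
Minterm coverage:
  m3 ⊆ 0-011,00-11
  m7 ⊆ 00-11 [E]
  m8 ⊆ -1000 [E]
  m11 ⊆ 0-011 [E]
  m13 ⊆ 01101 [E]
  m16 ⊆ 1-000 [E]
  m22 ⊆ 10110 [E]
  m24 ⊆ -1000,1-000,110-0,1100-
E = {-1000, 0-011, 00-11, 01101, 1-000, 10110}

6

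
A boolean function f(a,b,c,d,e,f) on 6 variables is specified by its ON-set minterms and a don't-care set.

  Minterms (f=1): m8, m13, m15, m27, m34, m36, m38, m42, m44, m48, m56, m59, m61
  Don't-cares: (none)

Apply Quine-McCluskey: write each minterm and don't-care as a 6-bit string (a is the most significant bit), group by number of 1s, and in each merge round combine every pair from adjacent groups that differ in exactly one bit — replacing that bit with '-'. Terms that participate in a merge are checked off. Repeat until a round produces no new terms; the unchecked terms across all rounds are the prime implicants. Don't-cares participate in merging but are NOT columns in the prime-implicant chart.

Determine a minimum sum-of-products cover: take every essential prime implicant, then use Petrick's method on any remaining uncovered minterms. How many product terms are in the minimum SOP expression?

Round 0: 001000 001101✓ 001111✓ 011011✓ 100010✓ 100100✓ 100110✓ 101010✓ 101100✓ 110000✓ 111000✓ 111011✓ 111101
Round 1: -11011 0011-1 10-010 10-100 100-10 1001-0 11-000
PIs = {-11011, 001000, 0011-1, 10-010, 10-100, 100-10, 1001-0, 11-000, 111101}
Coverage chart:
  m8: 001000 ←essential
  m13: 0011-1 ←essential
  m15: 0011-1 ←essential
  m27: -11011 ←essential
  m34: 10-010,100-10
  m36: 10-100,1001-0
  m38: 100-10,1001-0
  m42: 10-010 ←essential
  m44: 10-100 ←essential
  m48: 11-000 ←essential
  m56: 11-000 ←essential
  m59: -11011 ←essential
  m61: 111101 ←essential
Essential: -11011, 001000, 0011-1, 10-010, 10-100, 11-000, 111101
Petrick residual → 100-10
Min cover (8 terms): bcd'ef + a'b'cd'e'f' + a'b'cdf + ab'd'ef' + ab'de'f' + ab'c'ef' + abd'e'f' + abcde'f

8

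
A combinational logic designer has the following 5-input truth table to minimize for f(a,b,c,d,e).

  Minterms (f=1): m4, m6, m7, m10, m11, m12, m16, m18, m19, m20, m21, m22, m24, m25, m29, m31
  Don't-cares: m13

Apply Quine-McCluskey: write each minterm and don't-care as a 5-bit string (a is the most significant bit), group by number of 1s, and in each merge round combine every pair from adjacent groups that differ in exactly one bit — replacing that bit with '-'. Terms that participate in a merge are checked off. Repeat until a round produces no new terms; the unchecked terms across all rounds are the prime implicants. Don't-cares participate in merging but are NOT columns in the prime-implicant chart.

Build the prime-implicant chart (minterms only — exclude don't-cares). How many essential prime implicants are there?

4

[col 0] 00100*, 00110*, 00111*, 01010*, 01011*, 01100*, 01101*, 10000*, 10010*, 10011*, 10100*, 10101*, 10110*, 11000*, 11001*, 11101*, 11111*
[col 1] -0100*, -0110*, -1101, 0-100, 001-0*, 0011-, 0101-, 0110-, 1-000, 1-101, 10-00*, 10-10*, 100-0*, 1001-, 101-0*, 1010-, 11-01, 1100-, 111-1
[col 2] -01-0, 10--0
Prime implicants: -01-0, -1101, 0-100, 0011-, 0101-, 0110-, 1-000, 1-101, 10--0, 1001-, 1010-, 11-01, 1100-, 111-1
PI chart (minterm → PIs covering it):
  4 | -01-0,0-100
  6 | -01-0,0011-
  7 | 0011-  (sole → essential)
  10 | 0101-  (sole → essential)
  11 | 0101-  (sole → essential)
  12 | 0-100,0110-
  16 | 1-000,10--0
  18 | 10--0,1001-
  19 | 1001-  (sole → essential)
  20 | -01-0,10--0,1010-
  21 | 1-101,1010-
  22 | -01-0,10--0
  24 | 1-000,1100-
  25 | 11-01,1100-
  29 | -1101,1-101,11-01,111-1
  31 | 111-1  (sole → essential)
Essential prime implicants: 0011-, 0101-, 1001-, 111-1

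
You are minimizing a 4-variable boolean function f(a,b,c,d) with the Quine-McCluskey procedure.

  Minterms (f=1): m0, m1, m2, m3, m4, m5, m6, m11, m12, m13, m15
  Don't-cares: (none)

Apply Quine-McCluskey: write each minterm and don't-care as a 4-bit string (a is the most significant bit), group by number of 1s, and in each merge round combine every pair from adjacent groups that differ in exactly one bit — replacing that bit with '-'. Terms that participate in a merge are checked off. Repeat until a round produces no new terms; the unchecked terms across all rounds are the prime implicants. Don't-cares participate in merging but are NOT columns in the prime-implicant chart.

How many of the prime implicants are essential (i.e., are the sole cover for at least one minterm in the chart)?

Round 0: 0000✓ 0001✓ 0010✓ 0011✓ 0100✓ 0101✓ 0110✓ 1011✓ 1100✓ 1101✓ 1111✓
Round 1: -011 -100✓ -101✓ 0-00✓ 0-01✓ 0-10✓ 00-0✓ 00-1✓ 000-✓ 001-✓ 01-0✓ 010-✓ 1-11 11-1 110-✓
Round 2: -10- 0--0 0-0- 00--
PIs = {-011, -10-, 0--0, 0-0-, 00--, 1-11, 11-1}
Coverage chart:
  m0: 0--0,0-0-,00--
  m1: 0-0-,00--
  m2: 0--0,00--
  m3: -011,00--
  m4: -10-,0--0,0-0-
  m5: -10-,0-0-
  m6: 0--0 ←essential
  m11: -011,1-11
  m12: -10- ←essential
  m13: -10-,11-1
  m15: 1-11,11-1
Essential: -10-, 0--0

2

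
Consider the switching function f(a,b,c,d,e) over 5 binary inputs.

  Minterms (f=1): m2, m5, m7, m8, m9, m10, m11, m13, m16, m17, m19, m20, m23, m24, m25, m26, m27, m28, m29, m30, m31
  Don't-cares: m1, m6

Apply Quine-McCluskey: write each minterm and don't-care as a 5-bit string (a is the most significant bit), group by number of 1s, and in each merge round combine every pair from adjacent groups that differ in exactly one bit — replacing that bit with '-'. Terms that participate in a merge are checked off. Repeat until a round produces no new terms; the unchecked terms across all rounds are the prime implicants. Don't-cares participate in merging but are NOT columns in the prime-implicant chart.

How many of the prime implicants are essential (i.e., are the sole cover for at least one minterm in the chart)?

3

size-2^0 implicants → 00001(✓)  00010(✓)  00101(✓)  00110(✓)  00111(✓)  01000(✓)  01001(✓)  01010(✓)  01011(✓)  01101(✓)  10000(✓)  10001(✓)  10011(✓)  10100(✓)  10111(✓)  11000(✓)  11001(✓)  11010(✓)  11011(✓)  11100(✓)  11101(✓)  11110(✓)  11111(✓)
size-2^1 implicants → -0001(✓)  -0111  -1000(✓)  -1001(✓)  -1010(✓)  -1011(✓)  -1101(✓)  0-001(✓)  0-010  0-101(✓)  00-01(✓)  00-10  001-1  0011-  01-01(✓)  010-0(✓)  010-1(✓)  0100-(✓)  0101-(✓)  1-000(✓)  1-001(✓)  1-011(✓)  1-100(✓)  1-111(✓)  10-00(✓)  10-11(✓)  100-1(✓)  1000-(✓)  11-00(✓)  11-01(✓)  11-10(✓)  11-11(✓)  110-0(✓)  110-1(✓)  1100-(✓)  1101-(✓)  111-0(✓)  111-1(✓)  1110-(✓)  1111-(✓)
size-2^2 implicants → --001  -1-01  -10-0(✓)  -10-1(✓)  -100-(✓)  -101-(✓)  0--01  010--(✓)  1--00  1--11  1-0-1  1-00-  11--0(✓)  11--1(✓)  11-0-(✓)  11-1-(✓)  110--(✓)  111--(✓)
size-2^3 implicants → -10--  11---
Unchecked terms (primes): --001, -0111, -1-01, -10--, 0--01, 0-010, 00-10, 001-1, 0011-, 1--00, 1--11, 1-0-1, 1-00-, 11---
Minterm coverage:
  m2 ⊆ 0-010,00-10
  m5 ⊆ 0--01,001-1
  m7 ⊆ -0111,001-1,0011-
  m8 ⊆ -10-- [E]
  m9 ⊆ --001,-1-01,-10--,0--01
  m10 ⊆ -10--,0-010
  m11 ⊆ -10-- [E]
  m13 ⊆ -1-01,0--01
  m16 ⊆ 1--00,1-00-
  m17 ⊆ --001,1-0-1,1-00-
  m19 ⊆ 1--11,1-0-1
  m20 ⊆ 1--00 [E]
  m23 ⊆ -0111,1--11
  m24 ⊆ -10--,1--00,1-00-,11---
  m25 ⊆ --001,-1-01,-10--,1-0-1,1-00-,11---
  m26 ⊆ -10--,11---
  m27 ⊆ -10--,1--11,1-0-1,11---
  m28 ⊆ 1--00,11---
  m29 ⊆ -1-01,11---
  m30 ⊆ 11--- [E]
  m31 ⊆ 1--11,11---
E = {-10--, 1--00, 11---}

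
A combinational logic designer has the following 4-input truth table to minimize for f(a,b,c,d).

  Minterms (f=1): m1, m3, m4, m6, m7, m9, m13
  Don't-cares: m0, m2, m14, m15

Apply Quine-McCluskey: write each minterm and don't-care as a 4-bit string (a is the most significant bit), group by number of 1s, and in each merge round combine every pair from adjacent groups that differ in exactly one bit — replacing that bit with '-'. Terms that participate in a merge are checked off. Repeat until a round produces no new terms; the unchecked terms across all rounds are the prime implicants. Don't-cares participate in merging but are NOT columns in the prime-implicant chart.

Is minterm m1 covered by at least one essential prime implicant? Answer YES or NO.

[col 0] 0000*, 0001*, 0010*, 0011*, 0100*, 0110*, 0111*, 1001*, 1101*, 1110*, 1111*
[col 1] -001, -110*, -111*, 0-00*, 0-10*, 0-11*, 00-0*, 00-1*, 000-*, 001-*, 01-0*, 011-*, 1-01, 11-1, 111-*
[col 2] -11-, 0--0, 0-1-, 00--
Prime implicants: -001, -11-, 0--0, 0-1-, 00--, 1-01, 11-1
PI chart (minterm → PIs covering it):
  1 | -001,00--
  3 | 0-1-,00--
  4 | 0--0  (sole → essential)
  6 | -11-,0--0,0-1-
  7 | -11-,0-1-
  9 | -001,1-01
  13 | 1-01,11-1
Essential prime implicants: 0--0

NO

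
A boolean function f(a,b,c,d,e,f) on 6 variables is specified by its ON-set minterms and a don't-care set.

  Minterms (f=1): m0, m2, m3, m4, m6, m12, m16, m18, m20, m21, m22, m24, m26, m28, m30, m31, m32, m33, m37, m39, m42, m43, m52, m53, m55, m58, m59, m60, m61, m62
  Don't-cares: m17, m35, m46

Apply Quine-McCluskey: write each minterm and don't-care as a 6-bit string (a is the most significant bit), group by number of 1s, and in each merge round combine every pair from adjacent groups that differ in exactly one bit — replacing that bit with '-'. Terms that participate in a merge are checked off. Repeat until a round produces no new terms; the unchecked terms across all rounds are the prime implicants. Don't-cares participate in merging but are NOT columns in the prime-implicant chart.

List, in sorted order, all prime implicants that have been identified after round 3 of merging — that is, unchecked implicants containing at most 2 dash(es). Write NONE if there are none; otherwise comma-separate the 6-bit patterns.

size-2^0 implicants → 000000(✓)  000010(✓)  000011(✓)  000100(✓)  000110(✓)  001100(✓)  010000(✓)  010001(✓)  010010(✓)  010100(✓)  010101(✓)  010110(✓)  011000(✓)  011010(✓)  011100(✓)  011110(✓)  011111(✓)  100000(✓)  100001(✓)  100011(✓)  100101(✓)  100111(✓)  101010(✓)  101011(✓)  101110(✓)  110100(✓)  110101(✓)  110111(✓)  111010(✓)  111011(✓)  111100(✓)  111101(✓)  111110(✓)
size-2^1 implicants → -00000  -00011  -10100(✓)  -10101(✓)  -11010(✓)  -11100(✓)  -11110(✓)  0-0000(✓)  0-0010(✓)  0-0100(✓)  0-0110(✓)  0-1100(✓)  00-100(✓)  000-00(✓)  000-10(✓)  0000-0(✓)  00001-  0001-0(✓)  01-000(✓)  01-010(✓)  01-100(✓)  01-110(✓)  010-00(✓)  010-01(✓)  010-10(✓)  0100-0(✓)  01000-(✓)  0101-0(✓)  01010-(✓)  011-00(✓)  011-10(✓)  0110-0(✓)  0111-0(✓)  01111-  1-0101(✓)  1-0111(✓)  1-1010(✓)  1-1011(✓)  1-1110(✓)  10-011  100-01(✓)  100-11(✓)  1000-1(✓)  10000-  1001-1(✓)  101-10(✓)  10101-(✓)  11-100(✓)  11-101(✓)  1101-1(✓)  11010-(✓)  111-10(✓)  11101-(✓)  1111-0(✓)  11110-(✓)
size-2^2 implicants → -1-100  -1010-  -11-10  -111-0  0--100  0-0-00(✓)  0-0-10(✓)  0-00-0(✓)  0-01-0(✓)  000--0(✓)  01--00(✓)  01--10(✓)  01-0-0(✓)  01-1-0(✓)  010--0(✓)  010-0-  011--0(✓)  1-01-1  1-1-10  1-101-  100--1  11-10-
size-2^3 implicants → 0-0--0  01---0
Unchecked terms (primes): -00000, -00011, -1-100, -1010-, -11-10, -111-0, 0--100, 0-0--0, 00001-, 01---0, 010-0-, 01111-, 1-01-1, 1-1-10, 1-101-, 10-011, 100--1, 10000-, 11-10-

-00000, -00011, -1-100, -1010-, -11-10, -111-0, 0--100, 00001-, 010-0-, 01111-, 1-01-1, 1-1-10, 1-101-, 10-011, 100--1, 10000-, 11-10-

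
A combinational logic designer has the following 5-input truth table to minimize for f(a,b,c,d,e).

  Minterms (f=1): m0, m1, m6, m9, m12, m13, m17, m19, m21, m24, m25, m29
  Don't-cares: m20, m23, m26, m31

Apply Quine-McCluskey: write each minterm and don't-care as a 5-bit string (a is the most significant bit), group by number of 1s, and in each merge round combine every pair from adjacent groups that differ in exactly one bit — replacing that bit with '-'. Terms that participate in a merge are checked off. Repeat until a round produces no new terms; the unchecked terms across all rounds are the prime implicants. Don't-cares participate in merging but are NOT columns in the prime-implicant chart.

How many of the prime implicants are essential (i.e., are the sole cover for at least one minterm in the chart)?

size-2^0 implicants → 00000(✓)  00001(✓)  00110  01001(✓)  01100(✓)  01101(✓)  10001(✓)  10011(✓)  10100(✓)  10101(✓)  10111(✓)  11000(✓)  11001(✓)  11010(✓)  11101(✓)  11111(✓)
size-2^1 implicants → -0001(✓)  -1001(✓)  -1101(✓)  0-001(✓)  0000-  01-01(✓)  0110-  1-001(✓)  1-101(✓)  1-111(✓)  10-01(✓)  10-11(✓)  100-1(✓)  101-1(✓)  1010-  11-01(✓)  110-0  1100-  111-1(✓)
size-2^2 implicants → --001  -1-01  1--01  1-1-1  10--1
Unchecked terms (primes): --001, -1-01, 0000-, 00110, 0110-, 1--01, 1-1-1, 10--1, 1010-, 110-0, 1100-
Minterm coverage:
  m0 ⊆ 0000- [E]
  m1 ⊆ --001,0000-
  m6 ⊆ 00110 [E]
  m9 ⊆ --001,-1-01
  m12 ⊆ 0110- [E]
  m13 ⊆ -1-01,0110-
  m17 ⊆ --001,1--01,10--1
  m19 ⊆ 10--1 [E]
  m21 ⊆ 1--01,1-1-1,10--1,1010-
  m24 ⊆ 110-0,1100-
  m25 ⊆ --001,-1-01,1--01,1100-
  m29 ⊆ -1-01,1--01,1-1-1
E = {0000-, 00110, 0110-, 10--1}

4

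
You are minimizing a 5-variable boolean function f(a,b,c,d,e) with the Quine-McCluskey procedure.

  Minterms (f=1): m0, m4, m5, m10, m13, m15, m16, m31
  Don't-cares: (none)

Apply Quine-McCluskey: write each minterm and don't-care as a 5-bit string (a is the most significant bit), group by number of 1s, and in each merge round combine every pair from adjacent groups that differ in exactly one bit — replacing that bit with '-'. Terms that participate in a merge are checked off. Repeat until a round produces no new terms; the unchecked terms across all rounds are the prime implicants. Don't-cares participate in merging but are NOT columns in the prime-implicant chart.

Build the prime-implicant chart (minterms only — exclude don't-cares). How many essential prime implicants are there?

Round 0: 00000✓ 00100✓ 00101✓ 01010 01101✓ 01111✓ 10000✓ 11111✓
Round 1: -0000 -1111 0-101 00-00 0010- 011-1
PIs = {-0000, -1111, 0-101, 00-00, 0010-, 01010, 011-1}
Coverage chart:
  m0: -0000,00-00
  m4: 00-00,0010-
  m5: 0-101,0010-
  m10: 01010 ←essential
  m13: 0-101,011-1
  m15: -1111,011-1
  m16: -0000 ←essential
  m31: -1111 ←essential
Essential: -0000, -1111, 01010

3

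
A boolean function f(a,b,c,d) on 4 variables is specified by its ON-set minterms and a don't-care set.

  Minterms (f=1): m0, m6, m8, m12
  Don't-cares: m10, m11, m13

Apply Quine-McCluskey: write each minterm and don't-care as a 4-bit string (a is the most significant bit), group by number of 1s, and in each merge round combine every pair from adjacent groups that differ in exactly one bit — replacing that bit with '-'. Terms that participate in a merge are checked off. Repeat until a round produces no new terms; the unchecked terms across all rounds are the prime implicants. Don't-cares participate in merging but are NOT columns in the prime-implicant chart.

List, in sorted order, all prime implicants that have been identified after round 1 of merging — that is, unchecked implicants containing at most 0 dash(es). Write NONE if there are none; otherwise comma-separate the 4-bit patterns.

0110

size-2^0 implicants → 0000(✓)  0110  1000(✓)  1010(✓)  1011(✓)  1100(✓)  1101(✓)
size-2^1 implicants → -000  1-00  10-0  101-  110-
Unchecked terms (primes): -000, 0110, 1-00, 10-0, 101-, 110-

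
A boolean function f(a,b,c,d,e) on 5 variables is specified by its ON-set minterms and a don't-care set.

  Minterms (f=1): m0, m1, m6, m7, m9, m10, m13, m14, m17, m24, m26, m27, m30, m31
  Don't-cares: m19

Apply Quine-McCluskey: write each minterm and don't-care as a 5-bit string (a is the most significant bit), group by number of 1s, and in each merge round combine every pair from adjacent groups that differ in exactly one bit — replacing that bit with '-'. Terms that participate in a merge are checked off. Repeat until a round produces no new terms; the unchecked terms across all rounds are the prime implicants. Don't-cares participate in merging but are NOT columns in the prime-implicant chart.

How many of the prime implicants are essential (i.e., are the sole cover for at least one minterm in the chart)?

6

Round 0: 00000✓ 00001✓ 00110✓ 00111✓ 01001✓ 01010✓ 01101✓ 01110✓ 10001✓ 10011✓ 11000✓ 11010✓ 11011✓ 11110✓ 11111✓
Round 1: -0001 -1010✓ -1110✓ 0-001 0-110 0000- 0011- 01-01 01-10✓ 1-011 100-1 11-10✓ 11-11✓ 110-0 1101-✓ 1111-✓
Round 2: -1-10 11-1-
PIs = {-0001, -1-10, 0-001, 0-110, 0000-, 0011-, 01-01, 1-011, 100-1, 11-1-, 110-0}
Coverage chart:
  m0: 0000- ←essential
  m1: -0001,0-001,0000-
  m6: 0-110,0011-
  m7: 0011- ←essential
  m9: 0-001,01-01
  m10: -1-10 ←essential
  m13: 01-01 ←essential
  m14: -1-10,0-110
  m17: -0001,100-1
  m24: 110-0 ←essential
  m26: -1-10,11-1-,110-0
  m27: 1-011,11-1-
  m30: -1-10,11-1-
  m31: 11-1- ←essential
Essential: -1-10, 0000-, 0011-, 01-01, 11-1-, 110-0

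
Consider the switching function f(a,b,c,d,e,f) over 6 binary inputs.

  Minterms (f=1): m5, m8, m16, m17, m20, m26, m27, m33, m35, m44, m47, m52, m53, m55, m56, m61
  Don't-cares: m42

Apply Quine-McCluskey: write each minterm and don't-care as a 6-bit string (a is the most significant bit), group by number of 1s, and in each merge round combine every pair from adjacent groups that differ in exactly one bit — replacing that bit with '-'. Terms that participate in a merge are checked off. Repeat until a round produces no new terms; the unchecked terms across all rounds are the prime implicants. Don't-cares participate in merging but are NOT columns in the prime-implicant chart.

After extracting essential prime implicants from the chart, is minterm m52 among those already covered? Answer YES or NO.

[col 0] 000101, 001000, 010000*, 010001*, 010100*, 011010*, 011011*, 100001*, 100011*, 101010, 101100, 101111, 110100*, 110101*, 110111*, 111000, 111101*
[col 1] -10100, 010-00, 01000-, 01101-, 1000-1, 11-101, 1101-1, 11010-
Prime implicants: -10100, 000101, 001000, 010-00, 01000-, 01101-, 1000-1, 101010, 101100, 101111, 11-101, 1101-1, 11010-, 111000
PI chart (minterm → PIs covering it):
  5 | 000101  (sole → essential)
  8 | 001000  (sole → essential)
  16 | 010-00,01000-
  17 | 01000-  (sole → essential)
  20 | -10100,010-00
  26 | 01101-  (sole → essential)
  27 | 01101-  (sole → essential)
  33 | 1000-1  (sole → essential)
  35 | 1000-1  (sole → essential)
  44 | 101100  (sole → essential)
  47 | 101111  (sole → essential)
  52 | -10100,11010-
  53 | 11-101,1101-1,11010-
  55 | 1101-1  (sole → essential)
  56 | 111000  (sole → essential)
  61 | 11-101  (sole → essential)
Essential prime implicants: 000101, 001000, 01000-, 01101-, 1000-1, 101100, 101111, 11-101, 1101-1, 111000

NO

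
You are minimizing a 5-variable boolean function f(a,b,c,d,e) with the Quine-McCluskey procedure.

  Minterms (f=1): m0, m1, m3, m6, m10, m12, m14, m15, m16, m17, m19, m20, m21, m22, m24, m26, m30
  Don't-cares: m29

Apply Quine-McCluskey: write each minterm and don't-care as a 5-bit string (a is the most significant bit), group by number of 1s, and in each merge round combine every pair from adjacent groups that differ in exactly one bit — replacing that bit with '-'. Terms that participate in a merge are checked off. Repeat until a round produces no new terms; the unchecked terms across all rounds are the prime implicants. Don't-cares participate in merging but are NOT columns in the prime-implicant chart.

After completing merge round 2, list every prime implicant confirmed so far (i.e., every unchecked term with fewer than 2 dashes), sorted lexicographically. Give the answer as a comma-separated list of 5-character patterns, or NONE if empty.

[col 0] 00000*, 00001*, 00011*, 00110*, 01010*, 01100*, 01110*, 01111*, 10000*, 10001*, 10011*, 10100*, 10101*, 10110*, 11000*, 11010*, 11101*, 11110*
[col 1] -0000*, -0001*, -0011*, -0110*, -1010*, -1110*, 0-110*, 000-1*, 0000-*, 01-10*, 011-0, 0111-, 1-000, 1-101, 1-110*, 10-00*, 10-01*, 100-1*, 1000-*, 101-0, 1010-*, 11-10*, 110-0
[col 2] --110, -00-1, -000-, -1-10, 10-0-
Prime implicants: --110, -00-1, -000-, -1-10, 011-0, 0111-, 1-000, 1-101, 10-0-, 101-0, 110-0

011-0, 0111-, 1-000, 1-101, 101-0, 110-0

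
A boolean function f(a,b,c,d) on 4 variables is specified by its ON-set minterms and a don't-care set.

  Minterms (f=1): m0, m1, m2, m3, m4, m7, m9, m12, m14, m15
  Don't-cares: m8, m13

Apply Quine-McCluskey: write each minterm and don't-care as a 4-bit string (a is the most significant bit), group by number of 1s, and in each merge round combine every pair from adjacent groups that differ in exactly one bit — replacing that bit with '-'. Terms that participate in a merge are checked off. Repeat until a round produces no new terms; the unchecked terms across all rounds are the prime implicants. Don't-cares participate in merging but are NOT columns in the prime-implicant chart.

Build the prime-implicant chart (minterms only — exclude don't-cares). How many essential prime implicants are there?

3

[col 0] 0000*, 0001*, 0010*, 0011*, 0100*, 0111*, 1000*, 1001*, 1100*, 1101*, 1110*, 1111*
[col 1] -000*, -001*, -100*, -111, 0-00*, 0-11, 00-0*, 00-1*, 000-*, 001-*, 1-00*, 1-01*, 100-*, 11-0*, 11-1*, 110-*, 111-*
[col 2] --00, -00-, 00--, 1-0-, 11--
Prime implicants: --00, -00-, -111, 0-11, 00--, 1-0-, 11--
PI chart (minterm → PIs covering it):
  0 | --00,-00-,00--
  1 | -00-,00--
  2 | 00--  (sole → essential)
  3 | 0-11,00--
  4 | --00  (sole → essential)
  7 | -111,0-11
  9 | -00-,1-0-
  12 | --00,1-0-,11--
  14 | 11--  (sole → essential)
  15 | -111,11--
Essential prime implicants: --00, 00--, 11--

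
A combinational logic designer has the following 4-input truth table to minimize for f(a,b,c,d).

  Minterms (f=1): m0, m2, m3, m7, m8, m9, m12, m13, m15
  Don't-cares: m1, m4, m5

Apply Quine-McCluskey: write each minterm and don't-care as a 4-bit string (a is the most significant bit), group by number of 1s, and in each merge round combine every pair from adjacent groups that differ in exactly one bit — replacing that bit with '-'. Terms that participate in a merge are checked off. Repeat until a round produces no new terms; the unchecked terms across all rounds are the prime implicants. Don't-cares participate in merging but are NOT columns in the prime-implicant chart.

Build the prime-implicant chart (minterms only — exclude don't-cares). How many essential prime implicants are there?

Round 0: 0000✓ 0001✓ 0010✓ 0011✓ 0100✓ 0101✓ 0111✓ 1000✓ 1001✓ 1100✓ 1101✓ 1111✓
Round 1: -000✓ -001✓ -100✓ -101✓ -111✓ 0-00✓ 0-01✓ 0-11✓ 00-0✓ 00-1✓ 000-✓ 001-✓ 01-1✓ 010-✓ 1-00✓ 1-01✓ 100-✓ 11-1✓ 110-✓
Round 2: --00✓ --01✓ -00-✓ -1-1 -10-✓ 0--1 0-0-✓ 00-- 1-0-✓
Round 3: --0-
PIs = {--0-, -1-1, 0--1, 00--}
Coverage chart:
  m0: --0-,00--
  m2: 00-- ←essential
  m3: 0--1,00--
  m7: -1-1,0--1
  m8: --0- ←essential
  m9: --0- ←essential
  m12: --0- ←essential
  m13: --0-,-1-1
  m15: -1-1 ←essential
Essential: --0-, -1-1, 00--

3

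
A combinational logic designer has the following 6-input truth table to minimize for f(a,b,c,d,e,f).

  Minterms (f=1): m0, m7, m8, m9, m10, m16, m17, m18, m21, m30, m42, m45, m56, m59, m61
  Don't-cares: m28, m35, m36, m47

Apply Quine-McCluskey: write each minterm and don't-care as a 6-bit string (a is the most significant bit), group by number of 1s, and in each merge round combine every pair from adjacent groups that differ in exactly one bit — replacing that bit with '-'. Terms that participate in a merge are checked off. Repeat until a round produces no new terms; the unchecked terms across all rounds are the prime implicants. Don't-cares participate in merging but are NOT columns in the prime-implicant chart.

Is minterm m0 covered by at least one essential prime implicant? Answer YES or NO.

NO

[col 0] 000000*, 000111, 001000*, 001001*, 001010*, 010000*, 010001*, 010010*, 010101*, 011100*, 011110*, 100011, 100100, 101010*, 101101*, 101111*, 111000, 111011, 111101*
[col 1] -01010, 0-0000, 00-000, 0010-0, 00100-, 010-01, 0100-0, 01000-, 0111-0, 1-1101, 1011-1
Prime implicants: -01010, 0-0000, 00-000, 000111, 0010-0, 00100-, 010-01, 0100-0, 01000-, 0111-0, 1-1101, 100011, 100100, 1011-1, 111000, 111011
PI chart (minterm → PIs covering it):
  0 | 0-0000,00-000
  7 | 000111  (sole → essential)
  8 | 00-000,0010-0,00100-
  9 | 00100-  (sole → essential)
  10 | -01010,0010-0
  16 | 0-0000,0100-0,01000-
  17 | 010-01,01000-
  18 | 0100-0  (sole → essential)
  21 | 010-01  (sole → essential)
  30 | 0111-0  (sole → essential)
  42 | -01010  (sole → essential)
  45 | 1-1101,1011-1
  56 | 111000  (sole → essential)
  59 | 111011  (sole → essential)
  61 | 1-1101  (sole → essential)
Essential prime implicants: -01010, 000111, 00100-, 010-01, 0100-0, 0111-0, 1-1101, 111000, 111011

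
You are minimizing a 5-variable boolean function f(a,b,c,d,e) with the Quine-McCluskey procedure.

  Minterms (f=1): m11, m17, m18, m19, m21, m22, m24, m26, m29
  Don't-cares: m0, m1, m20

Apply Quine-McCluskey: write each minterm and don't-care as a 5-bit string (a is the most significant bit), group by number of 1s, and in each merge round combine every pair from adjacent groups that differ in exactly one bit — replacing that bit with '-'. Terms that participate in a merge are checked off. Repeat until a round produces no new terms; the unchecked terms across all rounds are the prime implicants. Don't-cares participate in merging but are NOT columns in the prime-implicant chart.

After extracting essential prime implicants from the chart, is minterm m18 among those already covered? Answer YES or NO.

NO

size-2^0 implicants → 00000(✓)  00001(✓)  01011  10001(✓)  10010(✓)  10011(✓)  10100(✓)  10101(✓)  10110(✓)  11000(✓)  11010(✓)  11101(✓)
size-2^1 implicants → -0001  0000-  1-010  1-101  10-01  10-10  100-1  1001-  101-0  1010-  110-0
Unchecked terms (primes): -0001, 0000-, 01011, 1-010, 1-101, 10-01, 10-10, 100-1, 1001-, 101-0, 1010-, 110-0
Minterm coverage:
  m11 ⊆ 01011 [E]
  m17 ⊆ -0001,10-01,100-1
  m18 ⊆ 1-010,10-10,1001-
  m19 ⊆ 100-1,1001-
  m21 ⊆ 1-101,10-01,1010-
  m22 ⊆ 10-10,101-0
  m24 ⊆ 110-0 [E]
  m26 ⊆ 1-010,110-0
  m29 ⊆ 1-101 [E]
E = {01011, 1-101, 110-0}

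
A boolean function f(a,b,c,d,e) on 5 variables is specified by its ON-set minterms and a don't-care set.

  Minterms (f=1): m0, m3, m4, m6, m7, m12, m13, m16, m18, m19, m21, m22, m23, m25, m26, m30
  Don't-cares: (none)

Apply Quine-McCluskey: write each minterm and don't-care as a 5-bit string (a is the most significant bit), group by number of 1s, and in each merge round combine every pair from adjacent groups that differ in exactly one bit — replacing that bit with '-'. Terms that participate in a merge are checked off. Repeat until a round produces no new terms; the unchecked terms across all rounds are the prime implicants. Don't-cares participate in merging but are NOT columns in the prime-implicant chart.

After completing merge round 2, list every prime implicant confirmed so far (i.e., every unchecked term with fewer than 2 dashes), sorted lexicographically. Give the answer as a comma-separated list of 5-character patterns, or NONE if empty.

-0000, 0-100, 00-00, 001-0, 0110-, 100-0, 101-1, 11001

size-2^0 implicants → 00000(✓)  00011(✓)  00100(✓)  00110(✓)  00111(✓)  01100(✓)  01101(✓)  10000(✓)  10010(✓)  10011(✓)  10101(✓)  10110(✓)  10111(✓)  11001  11010(✓)  11110(✓)
size-2^1 implicants → -0000  -0011(✓)  -0110(✓)  -0111(✓)  0-100  00-00  00-11(✓)  001-0  0011-(✓)  0110-  1-010(✓)  1-110(✓)  10-10(✓)  10-11(✓)  100-0  1001-(✓)  101-1  1011-(✓)  11-10(✓)
size-2^2 implicants → -0-11  -011-  1--10  10-1-
Unchecked terms (primes): -0-11, -0000, -011-, 0-100, 00-00, 001-0, 0110-, 1--10, 10-1-, 100-0, 101-1, 11001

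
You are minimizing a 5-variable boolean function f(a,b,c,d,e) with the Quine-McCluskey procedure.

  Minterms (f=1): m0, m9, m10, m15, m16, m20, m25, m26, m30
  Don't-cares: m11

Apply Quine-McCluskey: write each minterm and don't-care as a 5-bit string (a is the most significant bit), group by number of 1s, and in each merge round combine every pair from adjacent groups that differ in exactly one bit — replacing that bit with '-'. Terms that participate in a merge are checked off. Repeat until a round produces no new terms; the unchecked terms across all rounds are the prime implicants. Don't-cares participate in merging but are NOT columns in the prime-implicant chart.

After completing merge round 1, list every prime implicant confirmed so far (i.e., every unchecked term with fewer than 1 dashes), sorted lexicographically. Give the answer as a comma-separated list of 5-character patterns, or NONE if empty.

NONE

Round 0: 00000✓ 01001✓ 01010✓ 01011✓ 01111✓ 10000✓ 10100✓ 11001✓ 11010✓ 11110✓
Round 1: -0000 -1001 -1010 01-11 010-1 0101- 10-00 11-10
PIs = {-0000, -1001, -1010, 01-11, 010-1, 0101-, 10-00, 11-10}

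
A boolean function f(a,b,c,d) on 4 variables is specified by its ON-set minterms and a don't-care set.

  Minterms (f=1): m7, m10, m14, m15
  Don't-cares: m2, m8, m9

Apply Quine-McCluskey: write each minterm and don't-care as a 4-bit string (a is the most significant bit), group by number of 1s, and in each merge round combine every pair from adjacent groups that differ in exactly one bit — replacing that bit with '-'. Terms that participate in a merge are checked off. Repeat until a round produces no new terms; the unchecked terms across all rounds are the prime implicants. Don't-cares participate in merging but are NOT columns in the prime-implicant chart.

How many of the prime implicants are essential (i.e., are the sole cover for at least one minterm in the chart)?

1

Round 0: 0010✓ 0111✓ 1000✓ 1001✓ 1010✓ 1110✓ 1111✓
Round 1: -010 -111 1-10 10-0 100- 111-
PIs = {-010, -111, 1-10, 10-0, 100-, 111-}
Coverage chart:
  m7: -111 ←essential
  m10: -010,1-10,10-0
  m14: 1-10,111-
  m15: -111,111-
Essential: -111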